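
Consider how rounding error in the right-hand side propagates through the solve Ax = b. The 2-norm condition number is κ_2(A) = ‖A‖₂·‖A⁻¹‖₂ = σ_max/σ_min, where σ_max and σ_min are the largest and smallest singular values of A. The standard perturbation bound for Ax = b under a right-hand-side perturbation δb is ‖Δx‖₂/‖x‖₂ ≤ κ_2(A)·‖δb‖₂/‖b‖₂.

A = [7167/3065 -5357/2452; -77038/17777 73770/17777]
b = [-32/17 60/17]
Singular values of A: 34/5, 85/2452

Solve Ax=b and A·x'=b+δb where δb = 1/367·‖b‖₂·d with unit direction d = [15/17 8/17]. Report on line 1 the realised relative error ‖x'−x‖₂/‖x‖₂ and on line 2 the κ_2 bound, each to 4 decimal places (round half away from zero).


0.5345
0.5345

σ_max = 34/5, σ_min = 85/2452
κ_2(A) = (34/5) / (85/2452) = 196.1600
κ_2(A)·‖δb‖/‖b‖ = 0.5345
solve Ax = b  →  x = [-0.4260 0.4057]
‖b‖₂ = 4.0000 and ‖x‖₂ = 0.5882
with δb = [0.0096 0.0051], A·Δx = δb → ‖Δx‖ = 0.3144
dividing the unrounded norms, ‖Δx‖/‖x‖ = 0.5345
realised/bound = 1 exactly: the bound is attained for this b and d


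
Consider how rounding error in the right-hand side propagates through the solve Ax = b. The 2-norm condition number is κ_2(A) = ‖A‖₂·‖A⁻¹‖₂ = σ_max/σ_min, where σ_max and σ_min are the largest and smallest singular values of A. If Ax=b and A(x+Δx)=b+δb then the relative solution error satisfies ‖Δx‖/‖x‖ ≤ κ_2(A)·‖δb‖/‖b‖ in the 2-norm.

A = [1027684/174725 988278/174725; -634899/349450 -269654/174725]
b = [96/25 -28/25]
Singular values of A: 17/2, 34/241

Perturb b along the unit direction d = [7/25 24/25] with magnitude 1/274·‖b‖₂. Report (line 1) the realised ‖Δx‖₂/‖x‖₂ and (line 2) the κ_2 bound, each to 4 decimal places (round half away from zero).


σ_max = 17/2, σ_min = 34/241
κ = σ_max/σ_min = (17/2)/(34/241) = 60.2500
bound on ‖Δx‖/‖x‖: κ·ε = 60.2500·1/274 = 0.2199
solve Ax = b  →  x = [0.3408 0.3245]
‖b‖ = 4.0000, ‖x‖ = 0.4706
δb = ε·‖b‖·d = [0.0041 0.0140]; solving A·Δx = δb gives ‖Δx‖ = 0.1035
dividing the unrounded norms, ‖Δx‖/‖x‖ = 0.2199
so the bound is sharp here: realised error equals the bound

0.2199
0.2199


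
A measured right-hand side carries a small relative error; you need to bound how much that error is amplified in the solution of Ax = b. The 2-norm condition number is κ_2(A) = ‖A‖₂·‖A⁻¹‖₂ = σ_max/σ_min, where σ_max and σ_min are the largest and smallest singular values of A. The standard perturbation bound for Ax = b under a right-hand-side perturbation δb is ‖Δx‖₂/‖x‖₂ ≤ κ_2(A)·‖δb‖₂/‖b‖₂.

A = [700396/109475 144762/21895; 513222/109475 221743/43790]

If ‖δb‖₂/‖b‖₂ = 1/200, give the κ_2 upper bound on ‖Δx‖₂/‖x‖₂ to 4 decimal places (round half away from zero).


form AᵀA = [30158055124/479391025 6331696749/95878205; 6331696749/95878205 5319764185/76702564] with trace 301577081/2280100 and determinant 1119364/570025
char-poly roots: 529/4 and 8464/570025
κ = σ_max/σ_min = (23/2)/(92/755) = 94.3750
worst-case relative error ≤ 94.3750 × 1/200 = 0.4719

0.4719


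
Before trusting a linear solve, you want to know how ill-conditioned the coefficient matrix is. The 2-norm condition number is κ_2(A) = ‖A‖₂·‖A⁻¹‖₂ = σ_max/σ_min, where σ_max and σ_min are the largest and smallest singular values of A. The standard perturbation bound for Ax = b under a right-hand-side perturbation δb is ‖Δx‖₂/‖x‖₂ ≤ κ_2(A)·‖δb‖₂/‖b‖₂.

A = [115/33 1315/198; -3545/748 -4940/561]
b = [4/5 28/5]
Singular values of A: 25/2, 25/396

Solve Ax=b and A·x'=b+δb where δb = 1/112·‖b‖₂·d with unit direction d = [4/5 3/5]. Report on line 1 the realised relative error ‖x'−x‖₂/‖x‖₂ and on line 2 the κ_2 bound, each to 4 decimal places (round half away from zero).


0.0126
1.7679

σ_max = 25/2, σ_min = 25/396
condition number: (25/2) ÷ (25/396) = 198.0000
bound on ‖Δx‖/‖x‖: κ·ε = 198.0000·1/112 = 1.7679
solve Ax = b  →  x = [-56.0565 29.5341]
‖b‖₂ = 5.6569 and ‖x‖₂ = 63.3608
Δx = A⁻¹·δb where δb = 1/112·5.6569·d; ‖Δx‖ = 0.8000
relative error = 0.0126
so the bound overstates the realised error by a factor of ≈ 140.0089 (computed from the unrounded values)


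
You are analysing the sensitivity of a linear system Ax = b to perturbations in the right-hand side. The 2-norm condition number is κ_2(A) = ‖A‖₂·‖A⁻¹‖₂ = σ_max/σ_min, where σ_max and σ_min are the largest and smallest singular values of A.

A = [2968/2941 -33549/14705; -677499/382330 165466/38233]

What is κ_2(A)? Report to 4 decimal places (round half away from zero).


86.5000

form AᵀA = [2103382009/505800100 -50435595/5058001; -50435595/5058001 3026610421/126450025] with trace 84081797/2992900 and determinant 7890481/74822500
solving λ² − 84081797/2992900·λ + 7890481/74822500 = 0 gives λ = 2809/100, 2809/748225
κ = σ_max/σ_min = (53/10)/(53/865) = 86.5000


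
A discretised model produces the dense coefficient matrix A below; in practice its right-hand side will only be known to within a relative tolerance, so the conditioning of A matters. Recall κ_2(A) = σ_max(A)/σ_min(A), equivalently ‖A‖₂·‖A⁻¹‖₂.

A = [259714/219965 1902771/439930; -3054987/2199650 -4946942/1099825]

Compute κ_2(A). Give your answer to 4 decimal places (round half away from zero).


60.6800

M = AᵀA = [19117814209/5753222500 16330113072/1438305625; 16330113072/1438305625 224021852041/5753222500]. tr(M)=194511733/4602578, det(M)=17850625/36820624
eigenvalues of AᵀA: λ = (tr ± √(tr²−4·det))/2 = 169/4, 105625/9205156
so κ_2 = √((169/4) / (105625/9205156)) = 60.6800


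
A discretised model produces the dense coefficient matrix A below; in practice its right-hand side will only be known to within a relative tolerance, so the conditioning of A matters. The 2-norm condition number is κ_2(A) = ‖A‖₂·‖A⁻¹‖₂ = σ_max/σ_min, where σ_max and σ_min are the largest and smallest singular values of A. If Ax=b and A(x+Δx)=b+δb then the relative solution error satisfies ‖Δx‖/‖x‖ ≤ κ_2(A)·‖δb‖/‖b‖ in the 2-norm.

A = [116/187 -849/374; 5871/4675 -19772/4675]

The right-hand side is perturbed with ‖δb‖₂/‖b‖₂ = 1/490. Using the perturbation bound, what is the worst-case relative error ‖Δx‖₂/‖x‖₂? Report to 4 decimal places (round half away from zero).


M = AᵀA = [148369/75625 -508158/75625; -508158/75625 6969649/302500]. tr(M)=12101/484, det(M)=25/484
eigenvalues of AᵀA: λ = (tr ± √(tr²−4·det))/2 = 25, 1/484
σ_max=√25=5, σ_min=√(1/484)=(1/22) → κ = 110.0000
perturbation bound = 110.0000·1/490 = 0.2245

0.2245


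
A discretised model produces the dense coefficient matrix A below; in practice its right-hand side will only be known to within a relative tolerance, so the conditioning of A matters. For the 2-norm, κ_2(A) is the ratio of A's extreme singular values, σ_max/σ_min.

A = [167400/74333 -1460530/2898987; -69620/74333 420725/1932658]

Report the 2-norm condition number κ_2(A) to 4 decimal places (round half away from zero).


339.9375

M = AᵀA = [32869704400/5525394889 -7395616250/5525394889; -7395616250/5525394889 59915250025/198914216004]. tr(M)=739574425/118330884, det(M)=10000/29582721
char-poly roots: 25/4 and 1600/29582721
κ = σ_max/σ_min = (5/2)/(40/5439) = 339.9375


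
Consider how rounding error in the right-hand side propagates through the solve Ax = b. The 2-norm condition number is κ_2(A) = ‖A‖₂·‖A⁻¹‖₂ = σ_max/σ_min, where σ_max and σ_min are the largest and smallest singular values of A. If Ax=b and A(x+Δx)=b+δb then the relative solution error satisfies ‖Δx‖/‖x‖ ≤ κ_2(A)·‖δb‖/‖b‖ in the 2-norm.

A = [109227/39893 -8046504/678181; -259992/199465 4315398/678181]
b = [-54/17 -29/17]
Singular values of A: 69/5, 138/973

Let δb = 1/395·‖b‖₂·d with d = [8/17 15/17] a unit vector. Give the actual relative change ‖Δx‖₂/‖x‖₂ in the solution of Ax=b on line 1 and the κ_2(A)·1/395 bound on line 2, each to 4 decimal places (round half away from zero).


from the listed singular values, σ₁ = 69/5, σ_n = 138/973
condition number: (69/5) ÷ (138/973) = 97.3000
bound on ‖Δx‖/‖x‖: κ·ε = 97.3000·1/395 = 0.2463
solve Ax = b  →  x = [-20.6681 -4.5018]
‖b‖ = 3.6056, ‖x‖ = 21.1527
δb = ε·‖b‖·d = [0.0043 0.0081]; solving A·Δx = δb gives ‖Δx‖ = 0.0644
dividing the unrounded norms, ‖Δx‖/‖x‖ = 0.0030
so the bound overstates the realised error by a factor of ≈ 80.9604 (computed from the unrounded values)

0.0030
0.2463


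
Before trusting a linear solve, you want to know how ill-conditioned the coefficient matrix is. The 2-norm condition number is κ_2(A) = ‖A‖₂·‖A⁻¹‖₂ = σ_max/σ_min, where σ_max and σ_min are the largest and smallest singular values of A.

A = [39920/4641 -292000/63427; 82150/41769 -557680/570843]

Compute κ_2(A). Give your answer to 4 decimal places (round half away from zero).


153.5625

AᵀA = [135830740900/1744649361 -24146372000/581549787; -24146372000/581549787 4293510400/193849929]; tr = 603710500/6036849, det = 2560000/6036849
solving λ² − 603710500/6036849·λ + 2560000/6036849 = 0 gives λ = 100, 25600/6036849
σ_max=√100=10, σ_min=√(25600/6036849)=(160/2457) → κ = 153.5625


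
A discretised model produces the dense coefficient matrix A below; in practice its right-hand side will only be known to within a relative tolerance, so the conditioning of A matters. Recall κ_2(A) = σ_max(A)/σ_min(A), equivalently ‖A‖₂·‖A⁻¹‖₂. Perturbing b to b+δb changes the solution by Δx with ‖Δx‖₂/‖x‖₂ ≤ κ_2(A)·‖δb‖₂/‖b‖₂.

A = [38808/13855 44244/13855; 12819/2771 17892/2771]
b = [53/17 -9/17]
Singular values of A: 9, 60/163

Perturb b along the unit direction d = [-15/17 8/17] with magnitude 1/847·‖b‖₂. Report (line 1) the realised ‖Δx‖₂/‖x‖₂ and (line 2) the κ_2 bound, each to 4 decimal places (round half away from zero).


from the listed singular values, σ₁ = 9, σ_n = 60/163
condition number: 9 ÷ (60/163) = 24.4500
perturbation bound = 24.4500·1/847 = 0.0289
solve Ax = b  →  x = [6.5867 -4.8011]
2-norm of b is 3.1623; of x, 8.1508
Δx = A⁻¹·δb where δb = 1/847·3.1623·d; ‖Δx‖ = 0.0101
relative error = 0.0012
tightness: 0.0012 against a bound of 0.0289 (unrounded ratio ≈ 0.0431)

0.0012
0.0289


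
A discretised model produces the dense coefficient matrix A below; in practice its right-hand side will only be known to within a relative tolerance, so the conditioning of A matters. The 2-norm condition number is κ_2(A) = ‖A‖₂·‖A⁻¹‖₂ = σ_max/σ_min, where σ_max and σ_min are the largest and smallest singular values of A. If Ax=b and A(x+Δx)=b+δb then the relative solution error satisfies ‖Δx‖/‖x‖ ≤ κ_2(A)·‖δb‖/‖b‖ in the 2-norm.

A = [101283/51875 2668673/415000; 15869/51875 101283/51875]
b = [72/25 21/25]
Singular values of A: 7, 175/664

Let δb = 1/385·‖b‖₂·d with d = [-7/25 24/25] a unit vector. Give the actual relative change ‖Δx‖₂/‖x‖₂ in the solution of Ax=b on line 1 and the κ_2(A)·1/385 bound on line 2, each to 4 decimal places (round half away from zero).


0.0690
0.0690

from the listed singular values, σ₁ = 7, σ_n = 175/664
κ_2(A) = 7 / (175/664) = 26.5600
perturbation bound = 26.5600·1/385 = 0.0690
solve Ax = b  →  x = [0.1200 0.4114]
‖b‖ = 3.0000, ‖x‖ = 0.4286
re-solving with b+δb shifts x by Δx of norm 0.0296
realised ‖Δx‖/‖x‖ = 0.0690
realised/bound = 1 exactly: the bound is attained for this b and d


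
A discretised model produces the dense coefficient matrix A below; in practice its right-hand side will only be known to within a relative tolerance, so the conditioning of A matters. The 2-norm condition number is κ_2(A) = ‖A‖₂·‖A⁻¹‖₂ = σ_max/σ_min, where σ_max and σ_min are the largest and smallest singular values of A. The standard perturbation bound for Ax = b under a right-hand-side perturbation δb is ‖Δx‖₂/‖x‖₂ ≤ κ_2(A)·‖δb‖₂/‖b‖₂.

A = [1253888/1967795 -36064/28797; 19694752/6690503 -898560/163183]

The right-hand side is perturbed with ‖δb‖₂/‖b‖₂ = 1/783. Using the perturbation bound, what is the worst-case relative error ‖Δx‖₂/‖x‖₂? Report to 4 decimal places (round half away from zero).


0.2942

AᵀA = [6038939534336/665717287225 -6793228976128/399430372335; -6793228976128/399430372335 7642567558144/239658223401]; tr = 849185622016/20731680225, det = 26214400/829267209
λ_max, λ_min = (849185622016/20731680225 ± √721061873782891799904256/429802564951656050625)/2 = 1024/25, 640000/829267209
so κ_2 = √((1024/25) / (640000/829267209)) = 230.3760
worst-case relative error ≤ 230.3760 × 1/783 = 0.2942


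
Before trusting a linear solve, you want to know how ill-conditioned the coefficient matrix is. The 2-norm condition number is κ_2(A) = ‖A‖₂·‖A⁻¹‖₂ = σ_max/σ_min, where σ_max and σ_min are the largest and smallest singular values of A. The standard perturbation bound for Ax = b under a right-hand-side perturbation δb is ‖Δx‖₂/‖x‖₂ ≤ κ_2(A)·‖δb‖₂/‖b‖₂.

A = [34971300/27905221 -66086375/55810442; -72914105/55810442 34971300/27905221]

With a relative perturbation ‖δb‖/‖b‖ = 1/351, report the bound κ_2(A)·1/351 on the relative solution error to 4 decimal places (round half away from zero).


0.7563

form AᵀA = [12138447090025/3703692552004 -2890028232000/925923138001; -2890028232000/925923138001 11009959875625/3703692552004] with trace 13762429825/2201957522 and determinant 9765625/17615660176
char-poly roots: 25/4 and 390625/4403915044
σ_max=√(25/4)=(5/2), σ_min=√(390625/4403915044)=(625/66362) → κ = 265.4480
worst-case relative error ≤ 265.4480 × 1/351 = 0.7563


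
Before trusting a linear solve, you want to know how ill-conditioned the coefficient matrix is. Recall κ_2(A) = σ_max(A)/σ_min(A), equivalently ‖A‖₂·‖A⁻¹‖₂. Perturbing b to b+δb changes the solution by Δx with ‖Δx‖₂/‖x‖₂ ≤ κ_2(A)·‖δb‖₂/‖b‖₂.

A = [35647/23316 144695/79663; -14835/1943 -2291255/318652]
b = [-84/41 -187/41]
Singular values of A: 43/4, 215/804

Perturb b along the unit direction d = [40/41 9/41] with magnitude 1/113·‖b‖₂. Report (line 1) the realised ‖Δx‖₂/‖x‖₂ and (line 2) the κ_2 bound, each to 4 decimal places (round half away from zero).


0.0147
0.3558

from the listed singular values, σ₁ = 43/4, σ_n = 215/804
condition number: (43/4) ÷ (215/804) = 40.2000
perturbation bound = 40.2000·1/113 = 0.3558
solve Ax = b  →  x = [8.0064 -7.8672]
‖b‖ = 5.0000, ‖x‖ = 11.2248
Δx = A⁻¹·δb where δb = 1/113·5.0000·d; ‖Δx‖ = 0.1655
relative error = 0.0147
so the bound overstates the realised error by a factor of ≈ 24.1333 (computed from the unrounded values)


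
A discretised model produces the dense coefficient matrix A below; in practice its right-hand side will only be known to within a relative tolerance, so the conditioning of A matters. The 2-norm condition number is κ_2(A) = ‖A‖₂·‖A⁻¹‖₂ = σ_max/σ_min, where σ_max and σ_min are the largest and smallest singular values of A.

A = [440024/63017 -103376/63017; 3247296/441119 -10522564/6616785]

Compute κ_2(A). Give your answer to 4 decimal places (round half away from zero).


form AᵀA = [23819698240/231374521 -26794887808/1156872605; -26794887808/1156872605 271752781456/52059267225] with trace 3349901776/30969225 and determinant 29246464/30969225
char-poly roots: 2704/25 and 10816/1238769
so κ_2 = √((2704/25) / (10816/1238769)) = 111.3000

111.3000


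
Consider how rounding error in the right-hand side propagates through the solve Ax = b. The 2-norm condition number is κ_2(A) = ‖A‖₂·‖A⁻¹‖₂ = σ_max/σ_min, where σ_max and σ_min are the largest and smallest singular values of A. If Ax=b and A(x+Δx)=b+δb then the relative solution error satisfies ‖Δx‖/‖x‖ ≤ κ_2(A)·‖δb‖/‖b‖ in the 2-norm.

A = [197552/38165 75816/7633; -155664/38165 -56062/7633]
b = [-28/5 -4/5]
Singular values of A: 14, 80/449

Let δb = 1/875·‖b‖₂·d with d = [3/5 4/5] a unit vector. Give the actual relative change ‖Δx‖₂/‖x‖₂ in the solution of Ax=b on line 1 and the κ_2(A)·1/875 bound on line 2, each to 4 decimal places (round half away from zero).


largest singular value 14, smallest 80/449
condition number: 14 ÷ (80/449) = 78.5750
bound on ‖Δx‖/‖x‖: κ·ε = 78.5750·1/875 = 0.0898
solve Ax = b  →  x = [19.6744 -10.8168]
2-norm of b is 5.6569; of x, 22.4518
with δb = [0.0039 0.0052], A·Δx = δb → ‖Δx‖ = 0.0363
relative error = 0.0016
tightness: 0.0016 against a bound of 0.0898 (unrounded ratio ≈ 0.0180)

0.0016
0.0898


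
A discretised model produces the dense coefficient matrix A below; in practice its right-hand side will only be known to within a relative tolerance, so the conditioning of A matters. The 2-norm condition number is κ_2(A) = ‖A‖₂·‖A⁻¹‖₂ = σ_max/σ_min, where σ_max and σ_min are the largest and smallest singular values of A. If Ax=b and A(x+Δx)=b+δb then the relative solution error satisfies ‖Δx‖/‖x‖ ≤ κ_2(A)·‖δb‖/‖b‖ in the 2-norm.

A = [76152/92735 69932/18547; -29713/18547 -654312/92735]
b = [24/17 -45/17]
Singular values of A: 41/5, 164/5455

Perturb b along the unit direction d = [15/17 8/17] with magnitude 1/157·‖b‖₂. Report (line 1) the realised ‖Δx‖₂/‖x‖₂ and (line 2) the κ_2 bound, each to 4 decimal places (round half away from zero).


1.7373
1.7373

largest singular value 41/5, smallest 164/5455
κ_2(A) = (41/5) / (164/5455) = 272.7500
perturbation bound = 272.7500·1/157 = 1.7373
solve Ax = b  →  x = [0.0803 0.3569]
‖b‖ = 3.0000, ‖x‖ = 0.3659
with δb = [0.0169 0.0090], A·Δx = δb → ‖Δx‖ = 0.6356
realised ‖Δx‖/‖x‖ = 1.7373
realised/bound = 1 exactly: the bound is attained for this b and d


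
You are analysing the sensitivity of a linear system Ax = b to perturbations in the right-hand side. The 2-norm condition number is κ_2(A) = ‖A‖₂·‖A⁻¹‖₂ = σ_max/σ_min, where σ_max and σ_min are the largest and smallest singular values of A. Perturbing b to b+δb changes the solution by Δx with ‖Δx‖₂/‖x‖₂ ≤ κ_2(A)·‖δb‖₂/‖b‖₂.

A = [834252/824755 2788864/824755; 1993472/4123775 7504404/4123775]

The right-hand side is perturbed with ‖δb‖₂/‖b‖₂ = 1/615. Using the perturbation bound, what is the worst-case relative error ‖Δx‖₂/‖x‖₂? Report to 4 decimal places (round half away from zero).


form AᵀA = [73956195856/58842630625 253028385792/58842630625; 253028385792/58842630625 867682144144/58842630625] with trace 1506621344/94148209 and determinant 4000000/94148209
λ_max, λ_min = (1506621344/94148209 ± √2268401502852366336/8863885257907681)/2 = 16, 250000/94148209
κ_2(A) = √(λ_max/λ_min) = √(16 / (250000/94148209)) = 77.6240
bound on ‖Δx‖/‖x‖: κ·ε = 77.6240·1/615 = 0.1262

0.1262


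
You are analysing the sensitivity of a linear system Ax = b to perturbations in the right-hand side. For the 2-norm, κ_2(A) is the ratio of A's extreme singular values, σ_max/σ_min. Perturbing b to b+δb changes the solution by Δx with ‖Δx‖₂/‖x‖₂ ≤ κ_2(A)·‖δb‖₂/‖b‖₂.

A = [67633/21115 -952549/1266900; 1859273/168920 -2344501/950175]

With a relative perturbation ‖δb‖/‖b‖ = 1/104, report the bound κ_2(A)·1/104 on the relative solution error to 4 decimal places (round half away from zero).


3.5654

form AᵀA = [149985853625/1141358656 -37964879095/1284028488; -37964879095/1284028488 153780968641/23112512784] with trace 7593086269/54997056 and determinant 121992025/879952896
char-poly roots: 2209/16 and 55225/54997056
σ_max=√(2209/16)=(47/4), σ_min=√(55225/54997056)=(235/7416) → κ = 370.8000
bound on ‖Δx‖/‖x‖: κ·ε = 370.8000·1/104 = 3.5654


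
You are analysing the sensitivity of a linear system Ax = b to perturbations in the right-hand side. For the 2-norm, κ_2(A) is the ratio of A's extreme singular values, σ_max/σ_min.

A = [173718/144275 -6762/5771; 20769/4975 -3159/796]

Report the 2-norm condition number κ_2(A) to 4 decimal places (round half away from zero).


318.4000

AᵀA = [628711101/33304441 -2395044855/133217764; -2395044855/133217764 9124169625/532871056]; tr = 22810401/633616, det = 2025/158404
eigenvalues of AᵀA: λ = (tr ± √(tr²−4·det))/2 = 36, 225/633616
κ = σ_max/σ_min = 6/(15/796) = 318.4000


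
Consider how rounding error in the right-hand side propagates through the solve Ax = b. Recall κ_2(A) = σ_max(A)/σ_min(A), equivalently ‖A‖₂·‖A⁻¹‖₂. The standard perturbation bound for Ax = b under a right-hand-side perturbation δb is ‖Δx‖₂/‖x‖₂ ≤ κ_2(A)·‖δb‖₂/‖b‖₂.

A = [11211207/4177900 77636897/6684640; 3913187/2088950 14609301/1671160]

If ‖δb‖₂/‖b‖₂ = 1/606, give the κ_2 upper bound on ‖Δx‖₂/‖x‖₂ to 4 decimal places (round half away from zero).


form AᵀA = [7477731695389/698193936400 53110189484919/1117110298240; 53110189484919/1117110298240 377695783485049/1787376477184] with trace 5901825946241/26582041600 and determinant 12322110025/4253126656
solving λ² − 5901825946241/26582041600·λ + 12322110025/4253126656 = 0 gives λ = 22201/100, 13875625/1063281664
κ_2(A) = √(λ_max/λ_min) = √((22201/100) / (13875625/1063281664)) = 130.4320
κ_2(A)·‖δb‖/‖b‖ = 0.2152

0.2152


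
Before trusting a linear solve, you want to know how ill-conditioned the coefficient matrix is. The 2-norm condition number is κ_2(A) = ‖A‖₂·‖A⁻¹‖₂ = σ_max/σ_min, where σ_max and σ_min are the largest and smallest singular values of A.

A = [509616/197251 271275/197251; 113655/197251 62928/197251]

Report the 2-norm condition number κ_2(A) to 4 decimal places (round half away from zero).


form AᵀA = [162180801/23145721 86495040/23145721; 86495040/23145721 46133289/23145721] with trace 720810/80089 and determinant 81/80089
eigenvalues of AᵀA: λ = (tr ± √(tr²−4·det))/2 = 9, 9/80089
σ_max=√9=3, σ_min=√(9/80089)=(3/283) → κ = 283.0000

283.0000


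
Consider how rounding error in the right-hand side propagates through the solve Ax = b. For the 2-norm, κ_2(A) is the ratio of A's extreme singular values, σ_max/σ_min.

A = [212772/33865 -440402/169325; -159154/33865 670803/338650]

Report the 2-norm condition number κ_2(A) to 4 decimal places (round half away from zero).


M = AᵀA = [217236676/3528733 -452571399/17643665; -452571399/17643665 3771668773/352873300]. tr(M)=1961179721/27144100, det(M)=334084/6786025
solving λ² − 1961179721/27144100·λ + 334084/6786025 = 0 gives λ = 289/4, 4624/6786025
κ = σ_max/σ_min = (17/2)/(68/2605) = 325.6250

325.6250


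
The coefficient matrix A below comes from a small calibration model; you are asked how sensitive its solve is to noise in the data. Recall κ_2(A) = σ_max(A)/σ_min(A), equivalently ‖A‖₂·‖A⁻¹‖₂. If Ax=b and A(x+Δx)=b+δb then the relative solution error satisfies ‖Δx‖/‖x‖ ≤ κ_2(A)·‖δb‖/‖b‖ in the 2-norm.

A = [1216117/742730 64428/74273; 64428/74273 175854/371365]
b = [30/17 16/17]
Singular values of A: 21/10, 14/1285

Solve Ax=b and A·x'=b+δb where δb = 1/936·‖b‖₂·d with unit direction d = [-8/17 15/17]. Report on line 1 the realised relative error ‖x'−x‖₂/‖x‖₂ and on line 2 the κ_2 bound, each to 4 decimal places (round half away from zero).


σ_max = 21/10, σ_min = 14/1285
condition number: (21/10) ÷ (14/1285) = 192.7500
perturbation bound = 192.7500·1/936 = 0.2059
solve Ax = b  →  x = [0.8403 0.4482]
2-norm of b is 2.0000; of x, 0.9524
Δx = A⁻¹·δb where δb = 1/936·2.0000·d; ‖Δx‖ = 0.1961
relative error = 0.2059
tightness: 0.2059 against a bound of 0.2059; the bound is attained (ratio 1)

0.2059
0.2059


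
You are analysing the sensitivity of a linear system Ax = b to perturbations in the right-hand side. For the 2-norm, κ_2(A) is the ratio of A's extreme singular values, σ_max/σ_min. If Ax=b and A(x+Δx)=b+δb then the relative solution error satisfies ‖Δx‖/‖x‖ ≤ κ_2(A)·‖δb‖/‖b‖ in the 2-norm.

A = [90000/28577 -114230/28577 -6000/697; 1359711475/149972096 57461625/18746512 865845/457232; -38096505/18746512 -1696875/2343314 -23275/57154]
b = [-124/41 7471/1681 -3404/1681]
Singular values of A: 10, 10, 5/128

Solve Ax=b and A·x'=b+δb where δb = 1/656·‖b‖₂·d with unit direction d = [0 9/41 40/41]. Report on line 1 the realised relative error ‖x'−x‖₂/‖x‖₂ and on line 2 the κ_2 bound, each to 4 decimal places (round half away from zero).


0.0088
0.3902

σ_max = 10, σ_min = 5/128
κ_2(A) = 10 / (5/128) = 256.0000
bound on ‖Δx‖/‖x‖: κ·ε = 256.0000·1/656 = 0.3902
solve Ax = b  →  x = [-4.6095 22.3088 -11.6941]
‖b‖ = 5.7446, ‖x‖ = 25.6062
re-solving with b+δb shifts x by Δx of norm 0.2242
realised ‖Δx‖/‖x‖ = 0.0088
realised/bound (from unrounded values) ≈ 0.0224


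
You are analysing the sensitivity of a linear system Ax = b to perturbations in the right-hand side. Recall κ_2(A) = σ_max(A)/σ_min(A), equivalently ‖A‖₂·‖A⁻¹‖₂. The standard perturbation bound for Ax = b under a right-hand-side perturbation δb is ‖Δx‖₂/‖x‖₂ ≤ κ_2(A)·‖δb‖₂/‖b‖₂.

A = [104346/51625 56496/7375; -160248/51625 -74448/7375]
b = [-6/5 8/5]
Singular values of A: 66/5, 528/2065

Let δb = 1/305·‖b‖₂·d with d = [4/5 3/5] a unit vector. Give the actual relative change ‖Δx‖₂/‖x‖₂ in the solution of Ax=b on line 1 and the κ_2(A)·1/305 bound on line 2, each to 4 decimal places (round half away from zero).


from the listed singular values, σ₁ = 66/5, σ_n = 528/2065
condition number: (66/5) ÷ (528/2065) = 51.6250
worst-case relative error ≤ 51.6250 × 1/305 = 0.1693
solve Ax = b  →  x = [-0.0424 -0.1455]
2-norm of b is 2.0000; of x, 0.1515
with δb = [0.0052 0.0039], A·Δx = δb → ‖Δx‖ = 0.0256
relative error = 0.1693
so the bound is sharp here: realised error equals the bound

0.1693
0.1693


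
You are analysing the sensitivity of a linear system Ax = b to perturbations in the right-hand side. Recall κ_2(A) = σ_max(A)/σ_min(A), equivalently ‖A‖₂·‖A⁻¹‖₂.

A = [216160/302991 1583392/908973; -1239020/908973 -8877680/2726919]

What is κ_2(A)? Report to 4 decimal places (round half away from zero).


308.4750

AᵀA = [6767117200/2858933961 48719782720/8576801883; 48719782720/8576801883 350786761984/25730405649]; tr = 2436040336/152250921, det = 409600/152250921
char-poly roots: 16 and 25600/152250921
so κ_2 = √(16 / (25600/152250921)) = 308.4750


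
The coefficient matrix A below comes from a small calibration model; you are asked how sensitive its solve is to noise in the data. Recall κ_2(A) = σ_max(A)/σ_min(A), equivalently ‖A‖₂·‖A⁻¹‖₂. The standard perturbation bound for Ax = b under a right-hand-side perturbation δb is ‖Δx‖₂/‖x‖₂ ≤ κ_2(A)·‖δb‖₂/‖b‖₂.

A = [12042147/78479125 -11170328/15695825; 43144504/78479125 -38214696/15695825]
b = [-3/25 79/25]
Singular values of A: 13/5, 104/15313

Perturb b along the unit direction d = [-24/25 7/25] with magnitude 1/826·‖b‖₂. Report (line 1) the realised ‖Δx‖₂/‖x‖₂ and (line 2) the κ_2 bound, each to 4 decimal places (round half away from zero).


0.0038
0.4635

σ_max = 13/5, σ_min = 104/15313
κ_2(A) = (13/5) / (104/15313) = 382.8250
bound on ‖Δx‖/‖x‖: κ·ε = 382.8250·1/826 = 0.4635
solve Ax = b  →  x = [143.9024 31.1954]
‖b‖₂ = 3.1623 and ‖x‖₂ = 147.2449
re-solving with b+δb shifts x by Δx of norm 0.5637
dividing the unrounded norms, ‖Δx‖/‖x‖ = 0.0038
realised/bound (from unrounded values) ≈ 0.0083


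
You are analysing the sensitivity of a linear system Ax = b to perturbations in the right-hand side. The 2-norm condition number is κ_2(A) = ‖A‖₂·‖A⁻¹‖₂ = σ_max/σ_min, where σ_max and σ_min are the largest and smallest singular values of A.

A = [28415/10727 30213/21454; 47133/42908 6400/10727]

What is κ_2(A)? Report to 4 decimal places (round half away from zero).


form AᵀA = [890595017/108299792 59372235/13537474; 59372235/13537474 63333257/27074948] with trace 67289885/6370576 and determinant 28561/25482304
char-poly roots: 169/16 and 169/1592644
σ_max=√(169/16)=(13/4), σ_min=√(169/1592644)=(13/1262) → κ = 315.5000

315.5000


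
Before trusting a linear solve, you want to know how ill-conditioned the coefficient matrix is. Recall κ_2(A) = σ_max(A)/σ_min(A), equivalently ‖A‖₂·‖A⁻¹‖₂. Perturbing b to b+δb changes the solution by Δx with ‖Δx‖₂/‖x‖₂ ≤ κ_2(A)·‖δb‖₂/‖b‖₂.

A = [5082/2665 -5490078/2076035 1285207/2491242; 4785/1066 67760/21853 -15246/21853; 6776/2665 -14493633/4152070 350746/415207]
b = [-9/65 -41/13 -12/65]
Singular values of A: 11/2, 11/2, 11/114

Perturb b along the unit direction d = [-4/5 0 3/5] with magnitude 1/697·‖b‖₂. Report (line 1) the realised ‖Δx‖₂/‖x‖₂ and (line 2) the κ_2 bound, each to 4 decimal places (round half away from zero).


0.0818
0.0818

σ_max = 11/2, σ_min = 11/114
κ = σ_max/σ_min = (11/2)/(11/114) = 57.0000
κ_2(A)·‖δb‖/‖b‖ = 0.0818
solve Ax = b  →  x = [-0.4922 -0.2899 0.0652]
‖b‖₂ = 3.1623 and ‖x‖₂ = 0.5750
re-solving with b+δb shifts x by Δx of norm 0.0470
dividing the unrounded norms, ‖Δx‖/‖x‖ = 0.0818
realised/bound = 1 exactly: the bound is attained for this b and d


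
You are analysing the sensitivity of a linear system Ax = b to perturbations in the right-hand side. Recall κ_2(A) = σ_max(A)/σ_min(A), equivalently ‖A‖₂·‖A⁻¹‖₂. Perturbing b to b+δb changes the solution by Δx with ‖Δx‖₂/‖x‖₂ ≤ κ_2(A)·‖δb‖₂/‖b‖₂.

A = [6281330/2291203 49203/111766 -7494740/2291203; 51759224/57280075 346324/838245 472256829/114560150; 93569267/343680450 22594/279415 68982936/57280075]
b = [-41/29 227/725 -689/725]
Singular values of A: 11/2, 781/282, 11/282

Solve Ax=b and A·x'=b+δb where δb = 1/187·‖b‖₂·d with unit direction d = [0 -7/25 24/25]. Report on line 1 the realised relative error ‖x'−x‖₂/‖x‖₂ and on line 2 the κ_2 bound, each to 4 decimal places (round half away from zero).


0.0093
0.7540

largest singular value 11/2, smallest 11/282
condition number: (11/2) ÷ (11/282) = 141.0000
bound on ‖Δx‖/‖x‖: κ·ε = 141.0000·1/187 = 0.7540
solve Ax = b  →  x = [-5.8738 24.9318 -1.1352]
‖b‖ = 1.7321, ‖x‖ = 25.6396
δb = ε·‖b‖·d = [0.0000 -0.0026 0.0089]; solving A·Δx = δb gives ‖Δx‖ = 0.2375
dividing the unrounded norms, ‖Δx‖/‖x‖ = 0.0093
tightness: 0.0093 against a bound of 0.7540 (unrounded ratio ≈ 0.0123)


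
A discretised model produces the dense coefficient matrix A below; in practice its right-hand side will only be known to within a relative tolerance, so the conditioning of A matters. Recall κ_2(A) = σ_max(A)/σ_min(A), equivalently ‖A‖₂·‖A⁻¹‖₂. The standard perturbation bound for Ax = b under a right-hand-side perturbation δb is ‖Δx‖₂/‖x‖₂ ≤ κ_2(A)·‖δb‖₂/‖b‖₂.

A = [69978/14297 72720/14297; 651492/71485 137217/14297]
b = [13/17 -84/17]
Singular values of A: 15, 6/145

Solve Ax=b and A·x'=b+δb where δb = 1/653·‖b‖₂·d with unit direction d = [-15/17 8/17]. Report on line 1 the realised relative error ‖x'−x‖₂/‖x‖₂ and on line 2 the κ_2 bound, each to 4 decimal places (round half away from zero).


largest singular value 15, smallest 6/145
κ_2(A) = 15 / (6/145) = 362.5000
κ_2(A)·‖δb‖/‖b‖ = 0.5551
solve Ax = b  →  x = [52.3161 -50.1931]
2-norm of b is 5.0000; of x, 72.5005
δb = ε·‖b‖·d = [-0.0068 0.0036]; solving A·Δx = δb gives ‖Δx‖ = 0.1850
relative error = 0.0026
so the bound overstates the realised error by a factor of ≈ 217.5015 (computed from the unrounded values)

0.0026
0.5551


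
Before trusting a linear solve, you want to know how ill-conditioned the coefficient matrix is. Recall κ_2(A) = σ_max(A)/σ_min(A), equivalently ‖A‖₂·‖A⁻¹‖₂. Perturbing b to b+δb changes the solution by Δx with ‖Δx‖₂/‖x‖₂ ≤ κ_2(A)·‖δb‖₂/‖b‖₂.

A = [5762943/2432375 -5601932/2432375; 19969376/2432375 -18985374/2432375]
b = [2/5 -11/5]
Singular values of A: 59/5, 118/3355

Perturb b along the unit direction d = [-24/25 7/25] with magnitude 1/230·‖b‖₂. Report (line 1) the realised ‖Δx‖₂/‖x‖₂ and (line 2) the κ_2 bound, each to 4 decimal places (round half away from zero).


0.0097
1.4587

largest singular value 59/5, smallest 118/3355
κ = σ_max/σ_min = (59/5)/(118/3355) = 335.5000
worst-case relative error ≤ 335.5000 × 1/230 = 1.4587
solve Ax = b  →  x = [-19.7312 -20.4719]
2-norm of b is 2.2361; of x, 28.4327
with δb = [-0.0093 0.0027], A·Δx = δb → ‖Δx‖ = 0.2764
realised ‖Δx‖/‖x‖ = 0.0097
tightness: 0.0097 against a bound of 1.4587 (unrounded ratio ≈ 0.0067)


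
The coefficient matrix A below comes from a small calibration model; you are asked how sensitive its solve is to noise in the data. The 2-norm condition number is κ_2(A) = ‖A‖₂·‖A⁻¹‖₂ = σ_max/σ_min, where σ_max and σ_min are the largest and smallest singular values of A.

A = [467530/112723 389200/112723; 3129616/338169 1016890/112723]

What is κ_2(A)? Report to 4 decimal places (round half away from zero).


35.8800

AᵀA = [69596183524/676676169 22061320960/225558723; 22061320960/225558723 7015040900/75186241]; tr = 157825864/804609, det = 24010000/804609
char-poly roots: 196 and 122500/804609
σ_max=√196=14, σ_min=√(122500/804609)=(350/897) → κ = 35.8800


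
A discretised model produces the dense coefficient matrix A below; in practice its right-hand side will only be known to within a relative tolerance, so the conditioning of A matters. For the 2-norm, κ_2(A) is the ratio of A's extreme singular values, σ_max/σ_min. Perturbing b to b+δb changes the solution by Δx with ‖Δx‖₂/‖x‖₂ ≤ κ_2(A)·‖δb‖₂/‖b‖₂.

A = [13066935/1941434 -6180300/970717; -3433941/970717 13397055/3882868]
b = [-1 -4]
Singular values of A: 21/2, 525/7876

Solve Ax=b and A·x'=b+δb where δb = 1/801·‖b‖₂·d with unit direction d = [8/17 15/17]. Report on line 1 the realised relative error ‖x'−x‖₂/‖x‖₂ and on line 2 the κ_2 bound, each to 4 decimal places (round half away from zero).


0.0013
0.1967

from the listed singular values, σ₁ = 21/2, σ_n = 525/7876
condition number: (21/2) ÷ (525/7876) = 157.5200
κ_2(A)·‖δb‖/‖b‖ = 0.1967
solve Ax = b  →  x = [-41.3156 -43.5195]
2-norm of b is 4.1231; of x, 60.0077
re-solving with b+δb shifts x by Δx of norm 0.0772
relative error = 0.0013
tightness: 0.0013 against a bound of 0.1967 (unrounded ratio ≈ 0.0065)


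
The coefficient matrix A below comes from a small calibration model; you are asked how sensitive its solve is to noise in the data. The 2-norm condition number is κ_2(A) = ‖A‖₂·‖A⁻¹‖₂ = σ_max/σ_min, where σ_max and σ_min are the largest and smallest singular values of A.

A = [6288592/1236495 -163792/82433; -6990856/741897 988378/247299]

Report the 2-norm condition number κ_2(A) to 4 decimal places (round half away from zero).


M = AᵀA = [5459235966784/47613422025 -151620176144/3174228135; -151620176144/3174228135 4215714340/211615209]. tr(M)=37915808836/281736225, det(M)=724255744/281736225
solving λ² − 37915808836/281736225·λ + 724255744/281736225 = 0 gives λ = 3364/25, 215296/11269449
κ = σ_max/σ_min = (58/5)/(464/3357) = 83.9250

83.9250


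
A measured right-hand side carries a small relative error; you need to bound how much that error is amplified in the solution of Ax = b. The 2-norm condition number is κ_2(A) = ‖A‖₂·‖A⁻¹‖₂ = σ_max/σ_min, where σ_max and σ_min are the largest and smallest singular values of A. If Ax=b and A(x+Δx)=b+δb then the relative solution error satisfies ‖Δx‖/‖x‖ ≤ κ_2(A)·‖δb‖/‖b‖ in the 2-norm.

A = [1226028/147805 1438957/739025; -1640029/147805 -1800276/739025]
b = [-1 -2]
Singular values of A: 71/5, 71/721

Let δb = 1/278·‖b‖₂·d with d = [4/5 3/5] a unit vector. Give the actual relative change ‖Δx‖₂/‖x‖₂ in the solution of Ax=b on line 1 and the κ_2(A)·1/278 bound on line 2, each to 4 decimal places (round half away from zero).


from the listed singular values, σ₁ = 71/5, σ_n = 71/721
κ = σ_max/σ_min = (71/5)/(71/721) = 144.2000
κ_2(A)·‖δb‖/‖b‖ = 0.5187
solve Ax = b  →  x = [4.5270 -19.7990]
‖b‖ = 2.2361, ‖x‖ = 20.3100
with δb = [0.0064 0.0048], A·Δx = δb → ‖Δx‖ = 0.0817
dividing the unrounded norms, ‖Δx‖/‖x‖ = 0.0040
tightness: 0.0040 against a bound of 0.5187 (unrounded ratio ≈ 0.0078)

0.0040
0.5187


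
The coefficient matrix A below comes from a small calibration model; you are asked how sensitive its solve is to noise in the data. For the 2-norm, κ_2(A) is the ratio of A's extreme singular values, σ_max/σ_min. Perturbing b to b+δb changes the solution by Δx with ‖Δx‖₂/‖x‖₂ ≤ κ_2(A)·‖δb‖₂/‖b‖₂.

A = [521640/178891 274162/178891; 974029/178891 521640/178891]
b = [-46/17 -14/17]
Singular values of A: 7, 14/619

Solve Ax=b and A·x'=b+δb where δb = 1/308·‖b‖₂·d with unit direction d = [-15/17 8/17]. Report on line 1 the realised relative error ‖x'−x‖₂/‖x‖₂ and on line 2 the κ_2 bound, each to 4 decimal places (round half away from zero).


0.0046
1.0049

σ_max = 7, σ_min = 14/619
κ_2(A) = 7 / (14/619) = 309.5000
worst-case relative error ≤ 309.5000 × 1/308 = 1.0049
solve Ax = b  →  x = [-41.8655 77.8908]
‖b‖₂ = 2.8284 and ‖x‖₂ = 88.4290
δb = ε·‖b‖·d = [-0.0081 0.0043]; solving A·Δx = δb gives ‖Δx‖ = 0.4060
dividing the unrounded norms, ‖Δx‖/‖x‖ = 0.0046
realised/bound (from unrounded values) ≈ 0.0046


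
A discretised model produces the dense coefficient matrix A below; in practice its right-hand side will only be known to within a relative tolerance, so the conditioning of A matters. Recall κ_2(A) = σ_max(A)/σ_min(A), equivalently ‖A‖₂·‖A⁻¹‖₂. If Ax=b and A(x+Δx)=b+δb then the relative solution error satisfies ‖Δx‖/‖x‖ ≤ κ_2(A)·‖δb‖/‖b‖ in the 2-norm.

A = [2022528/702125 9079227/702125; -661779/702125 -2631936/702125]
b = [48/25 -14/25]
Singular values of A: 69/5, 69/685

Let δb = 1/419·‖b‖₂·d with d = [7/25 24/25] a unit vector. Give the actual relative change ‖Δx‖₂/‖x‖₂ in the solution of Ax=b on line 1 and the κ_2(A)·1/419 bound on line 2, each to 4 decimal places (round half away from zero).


σ_max = 69/5, σ_min = 69/685
κ = σ_max/σ_min = (69/5)/(69/685) = 137.0000
bound on ‖Δx‖/‖x‖: κ·ε = 137.0000·1/419 = 0.3270
solve Ax = b  →  x = [0.0318 0.1414]
‖b‖₂ = 2.0000 and ‖x‖₂ = 0.1449
with δb = [0.0013 0.0046], A·Δx = δb → ‖Δx‖ = 0.0474
realised ‖Δx‖/‖x‖ = 0.3270
realised/bound = 1 exactly: the bound is attained for this b and d

0.3270
0.3270


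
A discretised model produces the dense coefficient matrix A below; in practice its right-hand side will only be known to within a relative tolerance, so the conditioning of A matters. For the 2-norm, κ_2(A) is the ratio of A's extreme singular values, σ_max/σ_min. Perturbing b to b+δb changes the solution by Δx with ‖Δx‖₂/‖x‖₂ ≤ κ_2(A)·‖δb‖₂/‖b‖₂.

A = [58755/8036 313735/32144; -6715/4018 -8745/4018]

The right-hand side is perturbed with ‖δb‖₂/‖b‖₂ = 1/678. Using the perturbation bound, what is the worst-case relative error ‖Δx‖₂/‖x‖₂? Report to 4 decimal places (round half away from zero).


0.5782

AᵀA = [2160925/38416 11524725/153664; 11524725/153664 61465825/614656]; tr = 96040625/614656, det = 390625/2458624
eigenvalues of AᵀA: λ = (tr ± √(tr²−4·det))/2 = 625/4, 625/614656
so κ_2 = √((625/4) / (625/614656)) = 392.0000
κ_2(A)·‖δb‖/‖b‖ = 0.5782
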